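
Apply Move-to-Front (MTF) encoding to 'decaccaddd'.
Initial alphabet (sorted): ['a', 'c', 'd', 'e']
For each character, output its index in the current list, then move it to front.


MTF encoding:
'd': index 2 in ['a', 'c', 'd', 'e'] -> ['d', 'a', 'c', 'e']
'e': index 3 in ['d', 'a', 'c', 'e'] -> ['e', 'd', 'a', 'c']
'c': index 3 in ['e', 'd', 'a', 'c'] -> ['c', 'e', 'd', 'a']
'a': index 3 in ['c', 'e', 'd', 'a'] -> ['a', 'c', 'e', 'd']
'c': index 1 in ['a', 'c', 'e', 'd'] -> ['c', 'a', 'e', 'd']
'c': index 0 in ['c', 'a', 'e', 'd'] -> ['c', 'a', 'e', 'd']
'a': index 1 in ['c', 'a', 'e', 'd'] -> ['a', 'c', 'e', 'd']
'd': index 3 in ['a', 'c', 'e', 'd'] -> ['d', 'a', 'c', 'e']
'd': index 0 in ['d', 'a', 'c', 'e'] -> ['d', 'a', 'c', 'e']
'd': index 0 in ['d', 'a', 'c', 'e'] -> ['d', 'a', 'c', 'e']


Output: [2, 3, 3, 3, 1, 0, 1, 3, 0, 0]


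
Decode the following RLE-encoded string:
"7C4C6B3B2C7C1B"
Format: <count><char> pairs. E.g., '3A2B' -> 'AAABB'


Expanding each <count><char> pair:
  7C -> 'CCCCCCC'
  4C -> 'CCCC'
  6B -> 'BBBBBB'
  3B -> 'BBB'
  2C -> 'CC'
  7C -> 'CCCCCCC'
  1B -> 'B'

Decoded = CCCCCCCCCCCBBBBBBBBBCCCCCCCCCB


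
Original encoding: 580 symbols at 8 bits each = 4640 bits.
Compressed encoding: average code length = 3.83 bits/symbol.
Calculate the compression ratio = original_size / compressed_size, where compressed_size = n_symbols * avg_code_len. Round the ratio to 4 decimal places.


original_size = n_symbols * orig_bits = 580 * 8 = 4640 bits
compressed_size = n_symbols * avg_code_len = 580 * 3.83 = 2221.4 bits
ratio = original_size / compressed_size = 4640 / 2221.4 = 2.0888

Compression ratio = 2.0888


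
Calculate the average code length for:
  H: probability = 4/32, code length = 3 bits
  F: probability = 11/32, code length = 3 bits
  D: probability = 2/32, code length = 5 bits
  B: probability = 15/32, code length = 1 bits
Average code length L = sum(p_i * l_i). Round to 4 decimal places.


Weighted contributions p_i * l_i:
  H: (4/32) * 3 = 12/32
  F: (11/32) * 3 = 33/32
  D: (2/32) * 5 = 10/32
  B: (15/32) * 1 = 15/32
Sum = (12 + 33 + 10 + 15)/32 = 70/32

L = 70/32 = 2.1875 bits/symbol


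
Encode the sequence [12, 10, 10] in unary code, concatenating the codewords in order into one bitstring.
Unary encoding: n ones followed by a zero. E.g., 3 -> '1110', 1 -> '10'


Encode each number as n ones followed by a terminating 0:
  12 -> 1111111111110 (13 bits)
  10 -> 11111111110 (11 bits)
  10 -> 11111111110 (11 bits)
Total length = 13 + 11 + 11 = 35 bits.

Unary([12, 10, 10]) = 11111111111101111111111011111111110 (35 bits)


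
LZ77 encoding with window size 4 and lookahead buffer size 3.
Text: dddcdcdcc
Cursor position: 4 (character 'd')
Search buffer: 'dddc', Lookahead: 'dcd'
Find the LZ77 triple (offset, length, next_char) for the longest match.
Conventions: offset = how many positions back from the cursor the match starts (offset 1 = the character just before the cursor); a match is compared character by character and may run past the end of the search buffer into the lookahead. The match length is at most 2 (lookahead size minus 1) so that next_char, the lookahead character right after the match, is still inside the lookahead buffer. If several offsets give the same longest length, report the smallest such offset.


Try each offset into the search buffer:
  offset=1 (pos 3, char 'c'): match length 0
  offset=2 (pos 2, char 'd'): match length 2
  offset=3 (pos 1, char 'd'): match length 1
  offset=4 (pos 0, char 'd'): match length 1
Longest match has length 2 at offset 2.
next_char = character at position 4 + 2 = 6 -> 'd'

Best match: offset=2, length=2 (matching 'dc' starting at position 2)
LZ77 triple: (2, 2, 'd')


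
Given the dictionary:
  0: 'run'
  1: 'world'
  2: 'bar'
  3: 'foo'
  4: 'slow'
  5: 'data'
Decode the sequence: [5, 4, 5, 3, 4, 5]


Look up each index in the dictionary:
  5 -> 'data'
  4 -> 'slow'
  5 -> 'data'
  3 -> 'foo'
  4 -> 'slow'
  5 -> 'data'

Decoded: "data slow data foo slow data"


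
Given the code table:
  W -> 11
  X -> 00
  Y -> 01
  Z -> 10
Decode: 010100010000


Decoding:
01 -> Y
01 -> Y
00 -> X
01 -> Y
00 -> X
00 -> X


Result: YYXYXX


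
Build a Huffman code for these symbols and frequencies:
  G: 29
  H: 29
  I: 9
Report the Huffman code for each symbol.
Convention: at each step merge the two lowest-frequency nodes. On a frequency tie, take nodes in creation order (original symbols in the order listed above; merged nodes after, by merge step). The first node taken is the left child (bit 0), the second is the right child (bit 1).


Huffman tree construction:
Step 1: Merge I(9) + G(29) = 38
Step 2: Merge H(29) + (I+G)(38) = 67
Read each symbol's code off the tree from the root (left child = 0, right child = 1).

Codes:
  G: 11 (length 2)
  H: 0 (length 1)
  I: 10 (length 2)
Average code length: 105/67 = 1.5672 bits/symbol


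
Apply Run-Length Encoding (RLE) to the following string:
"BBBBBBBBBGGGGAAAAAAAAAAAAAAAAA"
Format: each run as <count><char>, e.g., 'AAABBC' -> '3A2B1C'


Scanning runs left to right:
  i=0: run of 'B' x 9 -> '9B'
  i=9: run of 'G' x 4 -> '4G'
  i=13: run of 'A' x 17 -> '17A'

RLE = 9B4G17A


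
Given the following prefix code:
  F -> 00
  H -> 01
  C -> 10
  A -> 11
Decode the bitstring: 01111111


Decoding step by step:
Bits 01 -> H
Bits 11 -> A
Bits 11 -> A
Bits 11 -> A


Decoded message: HAAA


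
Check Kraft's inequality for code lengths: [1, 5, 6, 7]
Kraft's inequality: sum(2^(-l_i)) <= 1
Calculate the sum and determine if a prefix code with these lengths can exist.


Sum = 2^(-1) + 2^(-5) + 2^(-6) + 2^(-7)
    = 0.5 + 0.03125 + 0.015625 + 0.0078125
    = 71/128 = 0.5546875
Since 0.5546875 <= 1, Kraft's inequality IS satisfied.
A prefix code with these lengths CAN exist.

Kraft sum = 0.5546875. Satisfied.


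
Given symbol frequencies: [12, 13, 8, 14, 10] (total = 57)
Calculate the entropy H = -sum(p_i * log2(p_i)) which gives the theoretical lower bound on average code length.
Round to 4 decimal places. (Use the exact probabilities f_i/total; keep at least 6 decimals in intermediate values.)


Per-symbol terms -p_i * log2(p_i) with p_i = f_i/57:
  p = 12/57 = 0.210526: log2(p) = -2.247928, -p*log2(p) = 0.473248
  p = 13/57 = 0.228070: log2(p) = -2.132450, -p*log2(p) = 0.486348
  p = 8/57 = 0.140351: log2(p) = -2.832890, -p*log2(p) = 0.397599
  p = 14/57 = 0.245614: log2(p) = -2.025535, -p*log2(p) = 0.497500
  p = 10/57 = 0.175439: log2(p) = -2.510962, -p*log2(p) = 0.440520
H = 0.473248 + 0.486348 + 0.397599 + 0.497500 + 0.440520 = 2.295215

H = 2.2952 bits/symbol


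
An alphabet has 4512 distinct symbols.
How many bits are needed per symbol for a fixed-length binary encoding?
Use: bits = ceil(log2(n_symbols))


log2(4512) = 12.1396
Bracket: 2^12 = 4096 < 4512 <= 2^13 = 8192
So ceil(log2(4512)) = 13

bits = ceil(log2(4512)) = ceil(12.1396) = 13 bits


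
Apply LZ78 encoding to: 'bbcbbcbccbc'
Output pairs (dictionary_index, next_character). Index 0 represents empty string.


LZ78 encoding steps:
Dictionary: {0: ''}
Step 1: w='' (idx 0), next='b' -> output (0, 'b'), add 'b' as idx 1
Step 2: w='b' (idx 1), next='c' -> output (1, 'c'), add 'bc' as idx 2
Step 3: w='b' (idx 1), next='b' -> output (1, 'b'), add 'bb' as idx 3
Step 4: w='' (idx 0), next='c' -> output (0, 'c'), add 'c' as idx 4
Step 5: w='bc' (idx 2), next='c' -> output (2, 'c'), add 'bcc' as idx 5
Step 6: w='bc' (idx 2), end of input -> output (2, '')


Encoded: [(0, 'b'), (1, 'c'), (1, 'b'), (0, 'c'), (2, 'c'), (2, '')]


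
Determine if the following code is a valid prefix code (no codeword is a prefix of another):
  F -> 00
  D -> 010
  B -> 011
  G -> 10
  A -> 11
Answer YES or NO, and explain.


Checking each pair (does one codeword prefix another?):
  F='00' vs D='010': no prefix
  F='00' vs B='011': no prefix
  F='00' vs G='10': no prefix
  F='00' vs A='11': no prefix
  D='010' vs F='00': no prefix
  D='010' vs B='011': no prefix
  D='010' vs G='10': no prefix
  D='010' vs A='11': no prefix
  B='011' vs F='00': no prefix
  B='011' vs D='010': no prefix
  B='011' vs G='10': no prefix
  B='011' vs A='11': no prefix
  G='10' vs F='00': no prefix
  G='10' vs D='010': no prefix
  G='10' vs B='011': no prefix
  G='10' vs A='11': no prefix
  A='11' vs F='00': no prefix
  A='11' vs D='010': no prefix
  A='11' vs B='011': no prefix
  A='11' vs G='10': no prefix
No violation found over all pairs.

YES -- this is a valid prefix code. No codeword is a prefix of any other codeword.


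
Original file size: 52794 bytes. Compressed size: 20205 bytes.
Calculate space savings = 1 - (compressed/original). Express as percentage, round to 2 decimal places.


ratio = compressed/original = 20205/52794 = 0.382714
savings = 1 - ratio = 1 - 0.382714 = 0.617286
as a percentage: 0.617286 * 100 = 61.73%

Space savings = 1 - 20205/52794 = 61.73%


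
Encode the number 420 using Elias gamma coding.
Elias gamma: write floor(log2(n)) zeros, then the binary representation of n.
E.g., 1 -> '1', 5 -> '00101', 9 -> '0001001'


num_bits = floor(log2(420)) + 1 = 9
leading_zeros = num_bits - 1 = 8
binary(420) = 110100100

Elias gamma(420) = '00000000' + '110100100' = 00000000110100100 (17 bits)


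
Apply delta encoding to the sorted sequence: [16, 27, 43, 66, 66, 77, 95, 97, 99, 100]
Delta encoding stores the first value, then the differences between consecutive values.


First value: 16
Deltas:
  27 - 16 = 11
  43 - 27 = 16
  66 - 43 = 23
  66 - 66 = 0
  77 - 66 = 11
  95 - 77 = 18
  97 - 95 = 2
  99 - 97 = 2
  100 - 99 = 1


Delta encoded: [16, 11, 16, 23, 0, 11, 18, 2, 2, 1]


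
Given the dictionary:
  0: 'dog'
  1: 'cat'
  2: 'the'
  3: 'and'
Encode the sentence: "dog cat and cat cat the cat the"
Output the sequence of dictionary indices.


Look up each word in the dictionary:
  'dog' -> 0
  'cat' -> 1
  'and' -> 3
  'cat' -> 1
  'cat' -> 1
  'the' -> 2
  'cat' -> 1
  'the' -> 2

Encoded: [0, 1, 3, 1, 1, 2, 1, 2]


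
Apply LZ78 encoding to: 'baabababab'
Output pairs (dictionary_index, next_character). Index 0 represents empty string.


LZ78 encoding steps:
Dictionary: {0: ''}
Step 1: w='' (idx 0), next='b' -> output (0, 'b'), add 'b' as idx 1
Step 2: w='' (idx 0), next='a' -> output (0, 'a'), add 'a' as idx 2
Step 3: w='a' (idx 2), next='b' -> output (2, 'b'), add 'ab' as idx 3
Step 4: w='ab' (idx 3), next='a' -> output (3, 'a'), add 'aba' as idx 4
Step 5: w='b' (idx 1), next='a' -> output (1, 'a'), add 'ba' as idx 5
Step 6: w='b' (idx 1), end of input -> output (1, '')


Encoded: [(0, 'b'), (0, 'a'), (2, 'b'), (3, 'a'), (1, 'a'), (1, '')]


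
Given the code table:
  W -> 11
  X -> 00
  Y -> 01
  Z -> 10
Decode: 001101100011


Decoding:
00 -> X
11 -> W
01 -> Y
10 -> Z
00 -> X
11 -> W


Result: XWYZXW


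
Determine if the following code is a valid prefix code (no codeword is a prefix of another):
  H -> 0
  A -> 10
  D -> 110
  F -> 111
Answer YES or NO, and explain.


Checking each pair (does one codeword prefix another?):
  H='0' vs A='10': no prefix
  H='0' vs D='110': no prefix
  H='0' vs F='111': no prefix
  A='10' vs H='0': no prefix
  A='10' vs D='110': no prefix
  A='10' vs F='111': no prefix
  D='110' vs H='0': no prefix
  D='110' vs A='10': no prefix
  D='110' vs F='111': no prefix
  F='111' vs H='0': no prefix
  F='111' vs A='10': no prefix
  F='111' vs D='110': no prefix
No violation found over all pairs.

YES -- this is a valid prefix code. No codeword is a prefix of any other codeword.


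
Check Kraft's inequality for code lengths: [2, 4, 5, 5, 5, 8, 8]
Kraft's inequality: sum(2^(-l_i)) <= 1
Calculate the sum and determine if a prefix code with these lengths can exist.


Sum = 2^(-2) + 2^(-4) + 2^(-5) + 2^(-5) + 2^(-5) + 2^(-8) + 2^(-8)
    = 0.25 + 0.0625 + 0.03125 + 0.03125 + 0.03125 + 0.00390625 + 0.00390625
    = 106/256 = 0.4140625
Since 0.4140625 <= 1, Kraft's inequality IS satisfied.
A prefix code with these lengths CAN exist.

Kraft sum = 0.4140625. Satisfied.


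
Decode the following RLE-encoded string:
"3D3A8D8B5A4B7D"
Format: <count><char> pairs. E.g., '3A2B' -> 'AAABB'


Expanding each <count><char> pair:
  3D -> 'DDD'
  3A -> 'AAA'
  8D -> 'DDDDDDDD'
  8B -> 'BBBBBBBB'
  5A -> 'AAAAA'
  4B -> 'BBBB'
  7D -> 'DDDDDDD'

Decoded = DDDAAADDDDDDDDBBBBBBBBAAAAABBBBDDDDDDD


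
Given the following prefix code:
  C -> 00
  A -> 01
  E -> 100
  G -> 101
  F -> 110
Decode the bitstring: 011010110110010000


Decoding step by step:
Bits 01 -> A
Bits 101 -> G
Bits 01 -> A
Bits 101 -> G
Bits 100 -> E
Bits 100 -> E
Bits 00 -> C


Decoded message: AGAGEEC


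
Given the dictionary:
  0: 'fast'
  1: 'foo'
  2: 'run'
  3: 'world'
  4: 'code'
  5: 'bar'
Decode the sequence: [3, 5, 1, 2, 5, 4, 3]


Look up each index in the dictionary:
  3 -> 'world'
  5 -> 'bar'
  1 -> 'foo'
  2 -> 'run'
  5 -> 'bar'
  4 -> 'code'
  3 -> 'world'

Decoded: "world bar foo run bar code world"


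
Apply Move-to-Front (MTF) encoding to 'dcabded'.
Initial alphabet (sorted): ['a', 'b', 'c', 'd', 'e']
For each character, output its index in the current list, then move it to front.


MTF encoding:
'd': index 3 in ['a', 'b', 'c', 'd', 'e'] -> ['d', 'a', 'b', 'c', 'e']
'c': index 3 in ['d', 'a', 'b', 'c', 'e'] -> ['c', 'd', 'a', 'b', 'e']
'a': index 2 in ['c', 'd', 'a', 'b', 'e'] -> ['a', 'c', 'd', 'b', 'e']
'b': index 3 in ['a', 'c', 'd', 'b', 'e'] -> ['b', 'a', 'c', 'd', 'e']
'd': index 3 in ['b', 'a', 'c', 'd', 'e'] -> ['d', 'b', 'a', 'c', 'e']
'e': index 4 in ['d', 'b', 'a', 'c', 'e'] -> ['e', 'd', 'b', 'a', 'c']
'd': index 1 in ['e', 'd', 'b', 'a', 'c'] -> ['d', 'e', 'b', 'a', 'c']


Output: [3, 3, 2, 3, 3, 4, 1]


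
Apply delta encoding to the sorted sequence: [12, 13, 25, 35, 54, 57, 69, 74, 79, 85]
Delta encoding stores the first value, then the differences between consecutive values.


First value: 12
Deltas:
  13 - 12 = 1
  25 - 13 = 12
  35 - 25 = 10
  54 - 35 = 19
  57 - 54 = 3
  69 - 57 = 12
  74 - 69 = 5
  79 - 74 = 5
  85 - 79 = 6


Delta encoded: [12, 1, 12, 10, 19, 3, 12, 5, 5, 6]


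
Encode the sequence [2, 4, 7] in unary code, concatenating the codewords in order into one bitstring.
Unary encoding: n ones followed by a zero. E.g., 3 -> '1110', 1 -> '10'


Encode each number as n ones followed by a terminating 0:
  2 -> 110 (3 bits)
  4 -> 11110 (5 bits)
  7 -> 11111110 (8 bits)
Total length = 3 + 5 + 8 = 16 bits.

Unary([2, 4, 7]) = 1101111011111110 (16 bits)


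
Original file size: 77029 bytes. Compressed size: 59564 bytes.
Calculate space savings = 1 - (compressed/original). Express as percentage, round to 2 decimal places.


ratio = compressed/original = 59564/77029 = 0.773267
savings = 1 - ratio = 1 - 0.773267 = 0.226733
as a percentage: 0.226733 * 100 = 22.67%

Space savings = 1 - 59564/77029 = 22.67%


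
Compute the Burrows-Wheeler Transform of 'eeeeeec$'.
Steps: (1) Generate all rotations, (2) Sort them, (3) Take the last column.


Rotations (sorted):
  0: $eeeeeec -> last char: c
  1: c$eeeeee -> last char: e
  2: ec$eeeee -> last char: e
  3: eec$eeee -> last char: e
  4: eeec$eee -> last char: e
  5: eeeec$ee -> last char: e
  6: eeeeec$e -> last char: e
  7: eeeeeec$ -> last char: $


BWT = ceeeeee$


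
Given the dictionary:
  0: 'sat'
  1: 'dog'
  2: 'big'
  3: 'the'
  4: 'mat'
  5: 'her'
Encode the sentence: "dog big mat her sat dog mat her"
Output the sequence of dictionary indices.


Look up each word in the dictionary:
  'dog' -> 1
  'big' -> 2
  'mat' -> 4
  'her' -> 5
  'sat' -> 0
  'dog' -> 1
  'mat' -> 4
  'her' -> 5

Encoded: [1, 2, 4, 5, 0, 1, 4, 5]


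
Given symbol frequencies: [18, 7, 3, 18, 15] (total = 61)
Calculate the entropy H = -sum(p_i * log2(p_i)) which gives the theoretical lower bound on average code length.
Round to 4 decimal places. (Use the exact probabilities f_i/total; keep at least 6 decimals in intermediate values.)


Per-symbol terms -p_i * log2(p_i) with p_i = f_i/61:
  p = 18/61 = 0.295082: log2(p) = -1.760812, -p*log2(p) = 0.519584
  p = 7/61 = 0.114754: log2(p) = -3.123382, -p*log2(p) = 0.358421
  p = 3/61 = 0.049180: log2(p) = -4.345775, -p*log2(p) = 0.213727
  p = 18/61 = 0.295082: log2(p) = -1.760812, -p*log2(p) = 0.519584
  p = 15/61 = 0.245902: log2(p) = -2.023847, -p*log2(p) = 0.497667
H = 0.519584 + 0.358421 + 0.213727 + 0.519584 + 0.497667 = 2.108983

H = 2.109 bits/symbol


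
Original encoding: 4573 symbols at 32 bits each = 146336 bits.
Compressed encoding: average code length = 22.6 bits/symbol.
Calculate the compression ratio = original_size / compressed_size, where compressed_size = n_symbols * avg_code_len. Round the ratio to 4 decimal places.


original_size = n_symbols * orig_bits = 4573 * 32 = 146336 bits
compressed_size = n_symbols * avg_code_len = 4573 * 22.6 = 103349.8 bits
ratio = original_size / compressed_size = 146336 / 103349.8 = 1.4159

Compression ratio = 1.4159


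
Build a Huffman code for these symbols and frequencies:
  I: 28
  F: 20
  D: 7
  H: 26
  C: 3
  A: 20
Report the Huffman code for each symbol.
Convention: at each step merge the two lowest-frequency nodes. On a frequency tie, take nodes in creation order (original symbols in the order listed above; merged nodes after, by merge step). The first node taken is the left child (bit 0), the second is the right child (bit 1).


Huffman tree construction:
Step 1: Merge C(3) + D(7) = 10
Step 2: Merge (C+D)(10) + F(20) = 30
Step 3: Merge A(20) + H(26) = 46
Step 4: Merge I(28) + ((C+D)+F)(30) = 58
Step 5: Merge (A+H)(46) + (I+((C+D)+F))(58) = 104
Read each symbol's code off the tree from the root (left child = 0, right child = 1).

Codes:
  I: 10 (length 2)
  F: 111 (length 3)
  D: 1101 (length 4)
  H: 01 (length 2)
  C: 1100 (length 4)
  A: 00 (length 2)
Average code length: 248/104 = 2.3846 bits/symbol


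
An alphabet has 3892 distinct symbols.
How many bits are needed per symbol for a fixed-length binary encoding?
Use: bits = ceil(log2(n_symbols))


log2(3892) = 11.9263
Bracket: 2^11 = 2048 < 3892 <= 2^12 = 4096
So ceil(log2(3892)) = 12

bits = ceil(log2(3892)) = ceil(11.9263) = 12 bits


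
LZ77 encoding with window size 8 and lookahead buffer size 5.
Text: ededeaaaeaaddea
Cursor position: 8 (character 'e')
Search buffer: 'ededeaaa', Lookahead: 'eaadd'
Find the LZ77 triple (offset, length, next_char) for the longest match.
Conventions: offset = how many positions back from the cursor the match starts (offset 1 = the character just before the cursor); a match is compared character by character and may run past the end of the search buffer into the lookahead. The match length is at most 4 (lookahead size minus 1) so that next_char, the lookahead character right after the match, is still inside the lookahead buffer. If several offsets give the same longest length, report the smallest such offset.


Try each offset into the search buffer:
  offset=1 (pos 7, char 'a'): match length 0
  offset=2 (pos 6, char 'a'): match length 0
  offset=3 (pos 5, char 'a'): match length 0
  offset=4 (pos 4, char 'e'): match length 3
  offset=5 (pos 3, char 'd'): match length 0
  offset=6 (pos 2, char 'e'): match length 1
  offset=7 (pos 1, char 'd'): match length 0
  offset=8 (pos 0, char 'e'): match length 1
Longest match has length 3 at offset 4.
next_char = character at position 8 + 3 = 11 -> 'd'

Best match: offset=4, length=3 (matching 'eaa' starting at position 4)
LZ77 triple: (4, 3, 'd')


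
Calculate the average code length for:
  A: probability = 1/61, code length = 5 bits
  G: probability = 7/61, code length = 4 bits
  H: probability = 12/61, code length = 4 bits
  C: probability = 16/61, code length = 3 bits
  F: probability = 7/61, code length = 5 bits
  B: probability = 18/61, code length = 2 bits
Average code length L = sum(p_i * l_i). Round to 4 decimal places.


Weighted contributions p_i * l_i:
  A: (1/61) * 5 = 5/61
  G: (7/61) * 4 = 28/61
  H: (12/61) * 4 = 48/61
  C: (16/61) * 3 = 48/61
  F: (7/61) * 5 = 35/61
  B: (18/61) * 2 = 36/61
Sum = (5 + 28 + 48 + 48 + 35 + 36)/61 = 200/61

L = 200/61 = 3.2787 bits/symbol


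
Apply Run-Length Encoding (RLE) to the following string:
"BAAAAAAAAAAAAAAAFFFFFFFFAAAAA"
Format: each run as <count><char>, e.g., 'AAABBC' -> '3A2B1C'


Scanning runs left to right:
  i=0: run of 'B' x 1 -> '1B'
  i=1: run of 'A' x 15 -> '15A'
  i=16: run of 'F' x 8 -> '8F'
  i=24: run of 'A' x 5 -> '5A'

RLE = 1B15A8F5A


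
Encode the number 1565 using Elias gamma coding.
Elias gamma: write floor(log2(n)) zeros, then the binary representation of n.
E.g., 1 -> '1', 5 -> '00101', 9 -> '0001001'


num_bits = floor(log2(1565)) + 1 = 11
leading_zeros = num_bits - 1 = 10
binary(1565) = 11000011101

Elias gamma(1565) = '0000000000' + '11000011101' = 000000000011000011101 (21 bits)


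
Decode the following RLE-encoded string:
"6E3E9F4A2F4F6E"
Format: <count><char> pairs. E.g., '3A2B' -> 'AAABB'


Expanding each <count><char> pair:
  6E -> 'EEEEEE'
  3E -> 'EEE'
  9F -> 'FFFFFFFFF'
  4A -> 'AAAA'
  2F -> 'FF'
  4F -> 'FFFF'
  6E -> 'EEEEEE'

Decoded = EEEEEEEEEFFFFFFFFFAAAAFFFFFFEEEEEE


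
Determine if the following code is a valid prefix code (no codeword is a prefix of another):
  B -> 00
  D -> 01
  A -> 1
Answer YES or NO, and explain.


Checking each pair (does one codeword prefix another?):
  B='00' vs D='01': no prefix
  B='00' vs A='1': no prefix
  D='01' vs B='00': no prefix
  D='01' vs A='1': no prefix
  A='1' vs B='00': no prefix
  A='1' vs D='01': no prefix
No violation found over all pairs.

YES -- this is a valid prefix code. No codeword is a prefix of any other codeword.


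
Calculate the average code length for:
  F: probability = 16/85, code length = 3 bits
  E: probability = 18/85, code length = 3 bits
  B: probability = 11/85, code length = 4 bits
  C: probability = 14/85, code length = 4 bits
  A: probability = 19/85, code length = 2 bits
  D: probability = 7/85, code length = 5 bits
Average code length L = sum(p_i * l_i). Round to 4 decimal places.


Weighted contributions p_i * l_i:
  F: (16/85) * 3 = 48/85
  E: (18/85) * 3 = 54/85
  B: (11/85) * 4 = 44/85
  C: (14/85) * 4 = 56/85
  A: (19/85) * 2 = 38/85
  D: (7/85) * 5 = 35/85
Sum = (48 + 54 + 44 + 56 + 38 + 35)/85 = 275/85

L = 275/85 = 3.2353 bits/symbol


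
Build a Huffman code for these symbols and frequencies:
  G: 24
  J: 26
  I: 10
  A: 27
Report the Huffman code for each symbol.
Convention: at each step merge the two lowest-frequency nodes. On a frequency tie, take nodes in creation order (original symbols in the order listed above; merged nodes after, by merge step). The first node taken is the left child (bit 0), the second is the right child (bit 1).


Huffman tree construction:
Step 1: Merge I(10) + G(24) = 34
Step 2: Merge J(26) + A(27) = 53
Step 3: Merge (I+G)(34) + (J+A)(53) = 87
Read each symbol's code off the tree from the root (left child = 0, right child = 1).

Codes:
  G: 01 (length 2)
  J: 10 (length 2)
  I: 00 (length 2)
  A: 11 (length 2)
Average code length: 174/87 = 2.0000 bits/symbol


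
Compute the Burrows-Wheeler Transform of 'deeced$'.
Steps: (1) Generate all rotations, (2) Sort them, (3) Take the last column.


Rotations (sorted):
  0: $deeced -> last char: d
  1: ced$dee -> last char: e
  2: d$deece -> last char: e
  3: deeced$ -> last char: $
  4: eced$de -> last char: e
  5: ed$deec -> last char: c
  6: eeced$d -> last char: d


BWT = dee$ecd


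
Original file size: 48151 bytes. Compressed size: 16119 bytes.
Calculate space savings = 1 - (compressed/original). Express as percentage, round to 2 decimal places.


ratio = compressed/original = 16119/48151 = 0.334759
savings = 1 - ratio = 1 - 0.334759 = 0.665241
as a percentage: 0.665241 * 100 = 66.52%

Space savings = 1 - 16119/48151 = 66.52%


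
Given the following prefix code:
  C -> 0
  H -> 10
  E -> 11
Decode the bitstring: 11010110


Decoding step by step:
Bits 11 -> E
Bits 0 -> C
Bits 10 -> H
Bits 11 -> E
Bits 0 -> C


Decoded message: ECHEC


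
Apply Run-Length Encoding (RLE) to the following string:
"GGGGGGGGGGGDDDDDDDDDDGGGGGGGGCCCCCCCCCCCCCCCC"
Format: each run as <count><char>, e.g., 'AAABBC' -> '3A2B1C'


Scanning runs left to right:
  i=0: run of 'G' x 11 -> '11G'
  i=11: run of 'D' x 10 -> '10D'
  i=21: run of 'G' x 8 -> '8G'
  i=29: run of 'C' x 16 -> '16C'

RLE = 11G10D8G16C


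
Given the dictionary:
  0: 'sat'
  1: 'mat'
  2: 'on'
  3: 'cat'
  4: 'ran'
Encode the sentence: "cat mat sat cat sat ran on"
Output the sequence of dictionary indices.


Look up each word in the dictionary:
  'cat' -> 3
  'mat' -> 1
  'sat' -> 0
  'cat' -> 3
  'sat' -> 0
  'ran' -> 4
  'on' -> 2

Encoded: [3, 1, 0, 3, 0, 4, 2]


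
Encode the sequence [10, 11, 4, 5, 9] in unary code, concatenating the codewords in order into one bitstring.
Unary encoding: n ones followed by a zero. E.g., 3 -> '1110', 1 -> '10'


Encode each number as n ones followed by a terminating 0:
  10 -> 11111111110 (11 bits)
  11 -> 111111111110 (12 bits)
  4 -> 11110 (5 bits)
  5 -> 111110 (6 bits)
  9 -> 1111111110 (10 bits)
Total length = 11 + 12 + 5 + 6 + 10 = 44 bits.

Unary([10, 11, 4, 5, 9]) = 11111111110111111111110111101111101111111110 (44 bits)


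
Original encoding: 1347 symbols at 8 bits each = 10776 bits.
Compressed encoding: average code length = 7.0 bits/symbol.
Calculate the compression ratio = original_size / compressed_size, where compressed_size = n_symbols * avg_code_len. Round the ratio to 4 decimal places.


original_size = n_symbols * orig_bits = 1347 * 8 = 10776 bits
compressed_size = n_symbols * avg_code_len = 1347 * 7.0 = 9429.0 bits
ratio = original_size / compressed_size = 10776 / 9429.0 = 1.1429

Compression ratio = 1.1429


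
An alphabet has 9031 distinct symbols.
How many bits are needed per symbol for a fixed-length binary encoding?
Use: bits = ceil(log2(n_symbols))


log2(9031) = 13.1407
Bracket: 2^13 = 8192 < 9031 <= 2^14 = 16384
So ceil(log2(9031)) = 14

bits = ceil(log2(9031)) = ceil(13.1407) = 14 bits


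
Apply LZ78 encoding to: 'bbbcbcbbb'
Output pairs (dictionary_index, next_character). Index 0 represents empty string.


LZ78 encoding steps:
Dictionary: {0: ''}
Step 1: w='' (idx 0), next='b' -> output (0, 'b'), add 'b' as idx 1
Step 2: w='b' (idx 1), next='b' -> output (1, 'b'), add 'bb' as idx 2
Step 3: w='' (idx 0), next='c' -> output (0, 'c'), add 'c' as idx 3
Step 4: w='b' (idx 1), next='c' -> output (1, 'c'), add 'bc' as idx 4
Step 5: w='bb' (idx 2), next='b' -> output (2, 'b'), add 'bbb' as idx 5


Encoded: [(0, 'b'), (1, 'b'), (0, 'c'), (1, 'c'), (2, 'b')]


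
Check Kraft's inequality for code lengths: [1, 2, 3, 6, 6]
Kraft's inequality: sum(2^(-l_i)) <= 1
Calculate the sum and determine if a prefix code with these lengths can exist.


Sum = 2^(-1) + 2^(-2) + 2^(-3) + 2^(-6) + 2^(-6)
    = 0.5 + 0.25 + 0.125 + 0.015625 + 0.015625
    = 58/64 = 0.90625
Since 0.90625 <= 1, Kraft's inequality IS satisfied.
A prefix code with these lengths CAN exist.

Kraft sum = 0.90625. Satisfied.


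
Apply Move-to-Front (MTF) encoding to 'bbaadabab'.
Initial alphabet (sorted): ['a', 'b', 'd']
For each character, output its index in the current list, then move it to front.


MTF encoding:
'b': index 1 in ['a', 'b', 'd'] -> ['b', 'a', 'd']
'b': index 0 in ['b', 'a', 'd'] -> ['b', 'a', 'd']
'a': index 1 in ['b', 'a', 'd'] -> ['a', 'b', 'd']
'a': index 0 in ['a', 'b', 'd'] -> ['a', 'b', 'd']
'd': index 2 in ['a', 'b', 'd'] -> ['d', 'a', 'b']
'a': index 1 in ['d', 'a', 'b'] -> ['a', 'd', 'b']
'b': index 2 in ['a', 'd', 'b'] -> ['b', 'a', 'd']
'a': index 1 in ['b', 'a', 'd'] -> ['a', 'b', 'd']
'b': index 1 in ['a', 'b', 'd'] -> ['b', 'a', 'd']


Output: [1, 0, 1, 0, 2, 1, 2, 1, 1]


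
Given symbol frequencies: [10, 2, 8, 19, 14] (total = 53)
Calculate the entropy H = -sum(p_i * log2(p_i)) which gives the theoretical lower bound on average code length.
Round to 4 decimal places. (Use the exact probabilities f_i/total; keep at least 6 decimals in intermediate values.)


Per-symbol terms -p_i * log2(p_i) with p_i = f_i/53:
  p = 10/53 = 0.188679: log2(p) = -2.405992, -p*log2(p) = 0.453961
  p = 2/53 = 0.037736: log2(p) = -4.727920, -p*log2(p) = 0.178412
  p = 8/53 = 0.150943: log2(p) = -2.727920, -p*log2(p) = 0.411762
  p = 19/53 = 0.358491: log2(p) = -1.479993, -p*log2(p) = 0.530564
  p = 14/53 = 0.264151: log2(p) = -1.920566, -p*log2(p) = 0.507319
H = 0.453961 + 0.178412 + 0.411762 + 0.530564 + 0.507319 = 2.082018

H = 2.082 bits/symbol


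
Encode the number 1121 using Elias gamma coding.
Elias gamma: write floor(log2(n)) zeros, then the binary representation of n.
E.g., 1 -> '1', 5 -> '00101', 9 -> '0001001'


num_bits = floor(log2(1121)) + 1 = 11
leading_zeros = num_bits - 1 = 10
binary(1121) = 10001100001

Elias gamma(1121) = '0000000000' + '10001100001' = 000000000010001100001 (21 bits)


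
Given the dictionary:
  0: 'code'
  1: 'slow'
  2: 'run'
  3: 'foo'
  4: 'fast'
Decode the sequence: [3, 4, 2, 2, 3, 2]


Look up each index in the dictionary:
  3 -> 'foo'
  4 -> 'fast'
  2 -> 'run'
  2 -> 'run'
  3 -> 'foo'
  2 -> 'run'

Decoded: "foo fast run run foo run"


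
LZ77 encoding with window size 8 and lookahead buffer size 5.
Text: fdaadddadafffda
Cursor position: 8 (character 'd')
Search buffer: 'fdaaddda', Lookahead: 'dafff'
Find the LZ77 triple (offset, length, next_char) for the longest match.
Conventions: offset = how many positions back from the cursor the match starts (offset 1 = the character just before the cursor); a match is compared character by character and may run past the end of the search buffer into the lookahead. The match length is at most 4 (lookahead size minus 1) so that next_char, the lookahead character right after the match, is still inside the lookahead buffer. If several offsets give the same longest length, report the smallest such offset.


Try each offset into the search buffer:
  offset=1 (pos 7, char 'a'): match length 0
  offset=2 (pos 6, char 'd'): match length 2
  offset=3 (pos 5, char 'd'): match length 1
  offset=4 (pos 4, char 'd'): match length 1
  offset=5 (pos 3, char 'a'): match length 0
  offset=6 (pos 2, char 'a'): match length 0
  offset=7 (pos 1, char 'd'): match length 2
  offset=8 (pos 0, char 'f'): match length 0
Longest match has length 2, found at offsets 2, 7; take the smallest, offset 2.
next_char = character at position 8 + 2 = 10 -> 'f'

Best match: offset=2, length=2 (matching 'da' starting at position 6)
LZ77 triple: (2, 2, 'f')


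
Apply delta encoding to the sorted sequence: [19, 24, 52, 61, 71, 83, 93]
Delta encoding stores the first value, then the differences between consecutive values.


First value: 19
Deltas:
  24 - 19 = 5
  52 - 24 = 28
  61 - 52 = 9
  71 - 61 = 10
  83 - 71 = 12
  93 - 83 = 10


Delta encoded: [19, 5, 28, 9, 10, 12, 10]


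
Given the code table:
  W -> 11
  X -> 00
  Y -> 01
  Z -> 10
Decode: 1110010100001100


Decoding:
11 -> W
10 -> Z
01 -> Y
01 -> Y
00 -> X
00 -> X
11 -> W
00 -> X


Result: WZYYXXWX


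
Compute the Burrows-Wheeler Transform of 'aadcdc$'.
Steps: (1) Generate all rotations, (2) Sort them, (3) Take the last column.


Rotations (sorted):
  0: $aadcdc -> last char: c
  1: aadcdc$ -> last char: $
  2: adcdc$a -> last char: a
  3: c$aadcd -> last char: d
  4: cdc$aad -> last char: d
  5: dc$aadc -> last char: c
  6: dcdc$aa -> last char: a


BWT = c$addca


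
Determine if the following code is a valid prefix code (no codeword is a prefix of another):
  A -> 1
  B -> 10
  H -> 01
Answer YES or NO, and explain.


Checking each pair (does one codeword prefix another?):
  A='1' vs B='10': prefix -- VIOLATION

NO -- this is NOT a valid prefix code. A (1) is a prefix of B (10).


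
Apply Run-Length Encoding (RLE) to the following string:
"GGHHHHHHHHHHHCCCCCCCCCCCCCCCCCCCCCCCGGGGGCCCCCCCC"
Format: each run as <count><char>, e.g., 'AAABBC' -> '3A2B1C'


Scanning runs left to right:
  i=0: run of 'G' x 2 -> '2G'
  i=2: run of 'H' x 11 -> '11H'
  i=13: run of 'C' x 23 -> '23C'
  i=36: run of 'G' x 5 -> '5G'
  i=41: run of 'C' x 8 -> '8C'

RLE = 2G11H23C5G8C


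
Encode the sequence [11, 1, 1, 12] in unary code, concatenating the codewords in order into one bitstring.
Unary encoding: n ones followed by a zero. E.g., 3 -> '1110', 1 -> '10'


Encode each number as n ones followed by a terminating 0:
  11 -> 111111111110 (12 bits)
  1 -> 10 (2 bits)
  1 -> 10 (2 bits)
  12 -> 1111111111110 (13 bits)
Total length = 12 + 2 + 2 + 13 = 29 bits.

Unary([11, 1, 1, 12]) = 11111111111010101111111111110 (29 bits)


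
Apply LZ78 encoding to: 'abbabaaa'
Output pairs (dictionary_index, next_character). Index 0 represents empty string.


LZ78 encoding steps:
Dictionary: {0: ''}
Step 1: w='' (idx 0), next='a' -> output (0, 'a'), add 'a' as idx 1
Step 2: w='' (idx 0), next='b' -> output (0, 'b'), add 'b' as idx 2
Step 3: w='b' (idx 2), next='a' -> output (2, 'a'), add 'ba' as idx 3
Step 4: w='ba' (idx 3), next='a' -> output (3, 'a'), add 'baa' as idx 4
Step 5: w='a' (idx 1), end of input -> output (1, '')


Encoded: [(0, 'a'), (0, 'b'), (2, 'a'), (3, 'a'), (1, '')]


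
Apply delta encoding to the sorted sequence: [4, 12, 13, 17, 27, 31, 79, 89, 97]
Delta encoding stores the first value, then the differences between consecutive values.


First value: 4
Deltas:
  12 - 4 = 8
  13 - 12 = 1
  17 - 13 = 4
  27 - 17 = 10
  31 - 27 = 4
  79 - 31 = 48
  89 - 79 = 10
  97 - 89 = 8


Delta encoded: [4, 8, 1, 4, 10, 4, 48, 10, 8]


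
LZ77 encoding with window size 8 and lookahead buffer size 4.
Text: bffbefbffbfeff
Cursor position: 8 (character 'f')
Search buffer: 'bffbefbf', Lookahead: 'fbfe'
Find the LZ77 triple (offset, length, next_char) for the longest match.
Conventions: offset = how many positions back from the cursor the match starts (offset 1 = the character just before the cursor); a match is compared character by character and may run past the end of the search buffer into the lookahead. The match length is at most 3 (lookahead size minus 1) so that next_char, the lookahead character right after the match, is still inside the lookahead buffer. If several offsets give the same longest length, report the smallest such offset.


Try each offset into the search buffer:
  offset=1 (pos 7, char 'f'): match length 1
  offset=2 (pos 6, char 'b'): match length 0
  offset=3 (pos 5, char 'f'): match length 3
  offset=4 (pos 4, char 'e'): match length 0
  offset=5 (pos 3, char 'b'): match length 0
  offset=6 (pos 2, char 'f'): match length 2
  offset=7 (pos 1, char 'f'): match length 1
  offset=8 (pos 0, char 'b'): match length 0
Longest match has length 3 at offset 3.
next_char = character at position 8 + 3 = 11 -> 'e'

Best match: offset=3, length=3 (matching 'fbf' starting at position 5)
LZ77 triple: (3, 3, 'e')


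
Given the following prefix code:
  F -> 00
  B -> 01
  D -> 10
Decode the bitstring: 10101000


Decoding step by step:
Bits 10 -> D
Bits 10 -> D
Bits 10 -> D
Bits 00 -> F


Decoded message: DDDF


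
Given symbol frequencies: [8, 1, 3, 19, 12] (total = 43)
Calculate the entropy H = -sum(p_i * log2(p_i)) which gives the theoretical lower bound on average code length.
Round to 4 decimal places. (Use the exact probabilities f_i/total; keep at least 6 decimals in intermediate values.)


Per-symbol terms -p_i * log2(p_i) with p_i = f_i/43:
  p = 8/43 = 0.186047: log2(p) = -2.426265, -p*log2(p) = 0.451398
  p = 1/43 = 0.023256: log2(p) = -5.426265, -p*log2(p) = 0.126192
  p = 3/43 = 0.069767: log2(p) = -3.841302, -p*log2(p) = 0.267998
  p = 19/43 = 0.441860: log2(p) = -1.178337, -p*log2(p) = 0.520661
  p = 12/43 = 0.279070: log2(p) = -1.841302, -p*log2(p) = 0.513852
H = 0.451398 + 0.126192 + 0.267998 + 0.520661 + 0.513852 = 1.880101

H = 1.8801 bits/symbol


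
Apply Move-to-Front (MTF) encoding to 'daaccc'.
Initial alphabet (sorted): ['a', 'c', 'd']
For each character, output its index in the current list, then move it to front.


MTF encoding:
'd': index 2 in ['a', 'c', 'd'] -> ['d', 'a', 'c']
'a': index 1 in ['d', 'a', 'c'] -> ['a', 'd', 'c']
'a': index 0 in ['a', 'd', 'c'] -> ['a', 'd', 'c']
'c': index 2 in ['a', 'd', 'c'] -> ['c', 'a', 'd']
'c': index 0 in ['c', 'a', 'd'] -> ['c', 'a', 'd']
'c': index 0 in ['c', 'a', 'd'] -> ['c', 'a', 'd']


Output: [2, 1, 0, 2, 0, 0]


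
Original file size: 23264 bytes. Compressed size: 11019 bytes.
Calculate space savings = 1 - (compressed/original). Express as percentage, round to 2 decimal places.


ratio = compressed/original = 11019/23264 = 0.47365
savings = 1 - ratio = 1 - 0.47365 = 0.52635
as a percentage: 0.52635 * 100 = 52.63%

Space savings = 1 - 11019/23264 = 52.63%


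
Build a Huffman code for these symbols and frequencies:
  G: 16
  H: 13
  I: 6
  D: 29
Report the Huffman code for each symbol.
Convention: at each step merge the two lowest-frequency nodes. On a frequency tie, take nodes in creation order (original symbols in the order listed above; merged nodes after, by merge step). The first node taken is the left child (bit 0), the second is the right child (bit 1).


Huffman tree construction:
Step 1: Merge I(6) + H(13) = 19
Step 2: Merge G(16) + (I+H)(19) = 35
Step 3: Merge D(29) + (G+(I+H))(35) = 64
Read each symbol's code off the tree from the root (left child = 0, right child = 1).

Codes:
  G: 10 (length 2)
  H: 111 (length 3)
  I: 110 (length 3)
  D: 0 (length 1)
Average code length: 118/64 = 1.8438 bits/symbol


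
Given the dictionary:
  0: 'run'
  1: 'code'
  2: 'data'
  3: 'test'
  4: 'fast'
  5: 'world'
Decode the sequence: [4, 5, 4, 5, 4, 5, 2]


Look up each index in the dictionary:
  4 -> 'fast'
  5 -> 'world'
  4 -> 'fast'
  5 -> 'world'
  4 -> 'fast'
  5 -> 'world'
  2 -> 'data'

Decoded: "fast world fast world fast world data"


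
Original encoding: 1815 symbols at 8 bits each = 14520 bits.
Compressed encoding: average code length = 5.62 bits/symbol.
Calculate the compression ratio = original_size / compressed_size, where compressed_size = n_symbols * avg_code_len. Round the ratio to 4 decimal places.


original_size = n_symbols * orig_bits = 1815 * 8 = 14520 bits
compressed_size = n_symbols * avg_code_len = 1815 * 5.62 = 10200.3 bits
ratio = original_size / compressed_size = 14520 / 10200.3 = 1.4235

Compression ratio = 1.4235


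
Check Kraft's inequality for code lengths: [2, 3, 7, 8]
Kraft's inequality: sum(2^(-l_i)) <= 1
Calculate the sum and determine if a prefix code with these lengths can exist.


Sum = 2^(-2) + 2^(-3) + 2^(-7) + 2^(-8)
    = 0.25 + 0.125 + 0.0078125 + 0.00390625
    = 99/256 = 0.38671875
Since 0.38671875 <= 1, Kraft's inequality IS satisfied.
A prefix code with these lengths CAN exist.

Kraft sum = 0.38671875. Satisfied.


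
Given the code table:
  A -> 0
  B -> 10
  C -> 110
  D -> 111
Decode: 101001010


Decoding:
10 -> B
10 -> B
0 -> A
10 -> B
10 -> B


Result: BBABB


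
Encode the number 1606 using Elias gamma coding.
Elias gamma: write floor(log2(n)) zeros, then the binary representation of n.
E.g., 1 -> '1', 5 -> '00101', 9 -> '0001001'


num_bits = floor(log2(1606)) + 1 = 11
leading_zeros = num_bits - 1 = 10
binary(1606) = 11001000110

Elias gamma(1606) = '0000000000' + '11001000110' = 000000000011001000110 (21 bits)


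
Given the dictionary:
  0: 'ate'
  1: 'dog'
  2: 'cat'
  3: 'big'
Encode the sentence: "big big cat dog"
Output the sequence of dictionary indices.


Look up each word in the dictionary:
  'big' -> 3
  'big' -> 3
  'cat' -> 2
  'dog' -> 1

Encoded: [3, 3, 2, 1]


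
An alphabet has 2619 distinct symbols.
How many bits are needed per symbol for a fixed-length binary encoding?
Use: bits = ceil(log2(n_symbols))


log2(2619) = 11.3548
Bracket: 2^11 = 2048 < 2619 <= 2^12 = 4096
So ceil(log2(2619)) = 12

bits = ceil(log2(2619)) = ceil(11.3548) = 12 bits


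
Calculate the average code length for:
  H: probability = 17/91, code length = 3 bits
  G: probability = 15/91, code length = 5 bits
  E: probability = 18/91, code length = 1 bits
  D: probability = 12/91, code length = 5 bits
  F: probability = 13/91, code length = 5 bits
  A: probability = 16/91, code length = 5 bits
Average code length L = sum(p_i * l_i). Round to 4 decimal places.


Weighted contributions p_i * l_i:
  H: (17/91) * 3 = 51/91
  G: (15/91) * 5 = 75/91
  E: (18/91) * 1 = 18/91
  D: (12/91) * 5 = 60/91
  F: (13/91) * 5 = 65/91
  A: (16/91) * 5 = 80/91
Sum = (51 + 75 + 18 + 60 + 65 + 80)/91 = 349/91

L = 349/91 = 3.8352 bits/symbol
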